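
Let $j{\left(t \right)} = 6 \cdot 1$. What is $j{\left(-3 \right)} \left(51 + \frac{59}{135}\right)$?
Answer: $\frac{13888}{45} \approx 308.62$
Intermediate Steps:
$j{\left(t \right)} = 6$
$j{\left(-3 \right)} \left(51 + \frac{59}{135}\right) = 6 \left(51 + \frac{59}{135}\right) = 6 \cdot \frac{6944}{135} = \frac{13888}{45}$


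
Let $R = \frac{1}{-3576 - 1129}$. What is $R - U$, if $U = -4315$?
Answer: $\frac{20302074}{4705} \approx 4315.0$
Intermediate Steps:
$R = - \frac{1}{4705}$ ($R = \frac{1}{-4705} = - \frac{1}{4705} \approx -0.00021254$)
$R - U = - \frac{1}{4705} - -4315 = - \frac{1}{4705} + 4315 = \frac{20302074}{4705}$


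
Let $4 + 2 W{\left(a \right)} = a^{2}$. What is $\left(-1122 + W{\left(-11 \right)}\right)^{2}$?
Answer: $\frac{4524129}{4} \approx 1.131 \cdot 10^{6}$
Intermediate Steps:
$W{\left(a \right)} = -2 + \frac{a^{2}}{2}$
$\left(-1122 + W{\left(-11 \right)}\right)^{2} = \left(-1122 - \left(2 - \frac{\left(-11\right)^{2}}{2}\right)\right)^{2} = \left(-1122 + \left(-2 + \frac{1}{2} \cdot 121\right)\right)^{2} = \left(-1122 + \left(-2 + \frac{121}{2}\right)\right)^{2} = \left(-1122 + \frac{117}{2}\right)^{2} = \left(- \frac{2127}{2}\right)^{2} = \frac{4524129}{4}$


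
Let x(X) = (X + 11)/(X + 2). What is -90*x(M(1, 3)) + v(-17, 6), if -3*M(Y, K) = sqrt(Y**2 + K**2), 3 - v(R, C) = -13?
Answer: -8252/13 - 1215*sqrt(10)/13 ≈ -930.32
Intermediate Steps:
v(R, C) = 16 (v(R, C) = 3 - 1*(-13) = 3 + 13 = 16)
M(Y, K) = -sqrt(K**2 + Y**2)/3 (M(Y, K) = -sqrt(Y**2 + K**2)/3 = -sqrt(K**2 + Y**2)/3)
x(X) = (11 + X)/(2 + X)
-90*x(M(1, 3)) + v(-17, 6) = -90*(11 - sqrt(3**2 + 1**2)/3)/(2 - sqrt(3**2 + 1**2)/3) + 16 = -90*(11 - sqrt(9 + 1)/3)/(2 - sqrt(9 + 1)/3) + 16 = -90*(11 - sqrt(10)/3)/(2 - sqrt(10)/3) + 16 = 16 - 90*(11 - sqrt(10)/3)/(2 - sqrt(10)/3)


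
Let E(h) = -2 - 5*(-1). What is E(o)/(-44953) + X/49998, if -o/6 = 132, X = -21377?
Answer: -961110275/2247560094 ≈ -0.42762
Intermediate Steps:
o = -792 (o = -6*132 = -792)
E(h) = 3 (E(h) = -2 + 5 = 3)
E(o)/(-44953) + X/49998 = 3/(-44953) - 21377/49998 = 3*(-1/44953) - 21377*1/49998 = -3/44953 - 21377/49998 = -961110275/2247560094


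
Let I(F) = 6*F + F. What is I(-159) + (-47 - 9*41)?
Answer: -1529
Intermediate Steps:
I(F) = 7*F
I(-159) + (-47 - 9*41) = 7*(-159) + (-47 - 9*41) = -1113 + (-47 - 369) = -1113 - 416 = -1529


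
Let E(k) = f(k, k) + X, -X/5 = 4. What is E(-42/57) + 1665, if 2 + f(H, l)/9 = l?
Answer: 30787/19 ≈ 1620.4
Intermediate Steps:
f(H, l) = -18 + 9*l
X = -20 (X = -5*4 = -20)
E(k) = -38 + 9*k (E(k) = (-18 + 9*k) - 20 = -38 + 9*k)
E(-42/57) + 1665 = (-38 + 9*(-42/57)) + 1665 = (-38 + 9*(-42*1/57)) + 1665 = (-38 + 9*(-14/19)) + 1665 = (-38 - 126/19) + 1665 = -848/19 + 1665 = 30787/19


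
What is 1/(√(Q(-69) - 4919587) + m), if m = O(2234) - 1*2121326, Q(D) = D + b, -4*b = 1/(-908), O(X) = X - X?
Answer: -7704656032/16344105029929023 - 4*I*√4056079264157/16344105029929023 ≈ -4.714e-7 - 4.9289e-10*I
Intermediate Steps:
O(X) = 0
b = 1/3632 (b = -¼/(-908) = -¼*(-1/908) = 1/3632 ≈ 0.00027533)
Q(D) = 1/3632 + D (Q(D) = D + 1/3632 = 1/3632 + D)
m = -2121326 (m = 0 - 1*2121326 = 0 - 2121326 = -2121326)
1/(√(Q(-69) - 4919587) + m) = 1/(√((1/3632 - 69) - 4919587) - 2121326) = 1/(√(-250607/3632 - 4919587) - 2121326) = 1/(√(-17868190591/3632) - 2121326) = 1/(I*√4056079264157/908 - 2121326) = 1/(-2121326 + I*√4056079264157/908)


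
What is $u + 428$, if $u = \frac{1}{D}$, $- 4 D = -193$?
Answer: $\frac{82608}{193} \approx 428.02$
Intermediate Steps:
$D = \frac{193}{4}$ ($D = \left(- \frac{1}{4}\right) \left(-193\right) = \frac{193}{4} \approx 48.25$)
$u = \frac{4}{193}$ ($u = \frac{1}{\frac{193}{4}} = \frac{4}{193} \approx 0.020725$)
$u + 428 = \frac{4}{193} + 428 = \frac{82608}{193}$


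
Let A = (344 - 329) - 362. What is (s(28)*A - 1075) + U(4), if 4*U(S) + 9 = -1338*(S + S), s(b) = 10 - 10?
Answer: -15013/4 ≈ -3753.3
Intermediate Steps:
s(b) = 0
U(S) = -9/4 - 669*S (U(S) = -9/4 + (-1338*(S + S))/4 = -9/4 + (-2676*S)/4 = -9/4 - 669*S)
A = -347 (A = 15 - 362 = -347)
(s(28)*A - 1075) + U(4) = (0*(-347) - 1075) + (-9/4 - 669*4) = (0 - 1075) + (-9/4 - 2676) = -1075 - 10713/4 = -15013/4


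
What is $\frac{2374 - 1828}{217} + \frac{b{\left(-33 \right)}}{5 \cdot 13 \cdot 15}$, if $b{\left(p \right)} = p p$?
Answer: $\frac{36603}{10075} \approx 3.6331$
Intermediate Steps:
$b{\left(p \right)} = p^{2}$
$\frac{2374 - 1828}{217} + \frac{b{\left(-33 \right)}}{5 \cdot 13 \cdot 15} = \frac{2374 - 1828}{217} + \frac{\left(-33\right)^{2}}{5 \cdot 13 \cdot 15} = 546 \cdot \frac{1}{217} + \frac{1089}{65 \cdot 15} = \frac{78}{31} + \frac{1089}{975} = \frac{78}{31} + 1089 \cdot \frac{1}{975} = \frac{78}{31} + \frac{363}{325} = \frac{36603}{10075}$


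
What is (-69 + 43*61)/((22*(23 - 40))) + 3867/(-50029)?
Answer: -64610162/9355423 ≈ -6.9062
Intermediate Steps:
(-69 + 43*61)/((22*(23 - 40))) + 3867/(-50029) = (-69 + 2623)/((22*(-17))) + 3867*(-1/50029) = 2554/(-374) - 3867/50029 = 2554*(-1/374) - 3867/50029 = -1277/187 - 3867/50029 = -64610162/9355423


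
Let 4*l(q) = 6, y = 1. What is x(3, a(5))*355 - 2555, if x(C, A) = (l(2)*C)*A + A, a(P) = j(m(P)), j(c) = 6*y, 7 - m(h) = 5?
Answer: 9160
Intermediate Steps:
m(h) = 2 (m(h) = 7 - 1*5 = 7 - 5 = 2)
l(q) = 3/2 (l(q) = (¼)*6 = 3/2)
j(c) = 6 (j(c) = 6*1 = 6)
a(P) = 6
x(C, A) = A + 3*A*C/2 (x(C, A) = (3*C/2)*A + A = 3*A*C/2 + A = A + 3*A*C/2)
x(3, a(5))*355 - 2555 = ((½)*6*(2 + 3*3))*355 - 2555 = ((½)*6*(2 + 9))*355 - 2555 = ((½)*6*11)*355 - 2555 = 33*355 - 2555 = 11715 - 2555 = 9160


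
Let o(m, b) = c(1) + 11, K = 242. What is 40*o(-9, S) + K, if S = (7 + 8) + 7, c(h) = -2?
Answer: 602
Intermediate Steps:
S = 22 (S = 15 + 7 = 22)
o(m, b) = 9 (o(m, b) = -2 + 11 = 9)
40*o(-9, S) + K = 40*9 + 242 = 360 + 242 = 602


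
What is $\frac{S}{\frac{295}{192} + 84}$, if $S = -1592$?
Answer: $- \frac{305664}{16423} \approx -18.612$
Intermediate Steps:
$\frac{S}{\frac{295}{192} + 84} = - \frac{1592}{\frac{295}{192} + 84} = - \frac{1592}{\frac{16423}{192}} = \left(-1592\right) \frac{192}{16423} = - \frac{305664}{16423}$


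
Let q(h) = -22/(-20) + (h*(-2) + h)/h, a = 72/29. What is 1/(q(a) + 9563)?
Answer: 10/95631 ≈ 0.00010457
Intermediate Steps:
a = 72/29 (a = 72*(1/29) = 72/29 ≈ 2.4828)
q(h) = ⅒ (q(h) = -22*(-1/20) + (-2*h + h)/h = 11/10 + (-h)/h = 11/10 - 1 = ⅒)
1/(q(a) + 9563) = 1/(⅒ + 9563) = 1/(95631/10) = 10/95631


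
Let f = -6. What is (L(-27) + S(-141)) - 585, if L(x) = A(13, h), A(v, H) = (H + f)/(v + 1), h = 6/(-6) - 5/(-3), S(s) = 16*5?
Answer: -10613/21 ≈ -505.38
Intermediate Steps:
S(s) = 80
h = 2/3 (h = 6*(-1/6) - 5*(-1/3) = -1 + 5/3 = 2/3 ≈ 0.66667)
A(v, H) = (-6 + H)/(1 + v) (A(v, H) = (H - 6)/(v + 1) = (-6 + H)/(1 + v))
L(x) = -8/21 (L(x) = (-6 + 2/3)/(1 + 13) = -16/3/14 = (1/14)*(-16/3) = -8/21)
(L(-27) + S(-141)) - 585 = (-8/21 + 80) - 585 = 1672/21 - 585 = -10613/21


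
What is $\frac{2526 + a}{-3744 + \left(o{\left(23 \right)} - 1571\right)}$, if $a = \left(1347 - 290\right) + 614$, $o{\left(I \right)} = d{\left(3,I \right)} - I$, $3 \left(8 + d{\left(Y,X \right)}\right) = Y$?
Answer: $- \frac{4197}{5345} \approx -0.78522$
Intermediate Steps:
$d{\left(Y,X \right)} = -8 + \frac{Y}{3}$
$o{\left(I \right)} = -7 - I$ ($o{\left(I \right)} = \left(-8 + \frac{1}{3} \cdot 3\right) - I = \left(-8 + 1\right) - I = -7 - I$)
$a = 1671$ ($a = 1057 + 614 = 1671$)
$\frac{2526 + a}{-3744 + \left(o{\left(23 \right)} - 1571\right)} = \frac{2526 + 1671}{-3744 - 1601} = \frac{4197}{-3744 - 1601} = \frac{4197}{-5345} = 4197 \left(- \frac{1}{5345}\right) = - \frac{4197}{5345}$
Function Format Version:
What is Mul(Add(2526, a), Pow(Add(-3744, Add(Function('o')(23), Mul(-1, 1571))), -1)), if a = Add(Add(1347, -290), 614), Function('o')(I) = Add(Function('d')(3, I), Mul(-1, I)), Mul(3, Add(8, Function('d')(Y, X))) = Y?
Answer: Rational(-4197, 5345) ≈ -0.78522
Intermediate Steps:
Function('d')(Y, X) = Add(-8, Mul(Rational(1, 3), Y))
Function('o')(I) = Add(-7, Mul(-1, I)) (Function('o')(I) = Add(Add(-8, Mul(Rational(1, 3), 3)), Mul(-1, I)) = Add(Add(-8, 1), Mul(-1, I)) = Add(-7, Mul(-1, I)))
a = 1671 (a = Add(1057, 614) = 1671)
Mul(Add(2526, a), Pow(Add(-3744, Add(Function('o')(23), Mul(-1, 1571))), -1)) = Mul(Add(2526, 1671), Pow(Add(-3744, Add(Add(-7, Mul(-1, 23)), Mul(-1, 1571))), -1)) = Mul(4197, Pow(Add(-3744, Add(Add(-7, -23), -1571)), -1)) = Mul(4197, Pow(Add(-3744, Add(-30, -1571)), -1)) = Mul(4197, Pow(Add(-3744, -1601), -1)) = Mul(4197, Pow(-5345, -1)) = Mul(4197, Rational(-1, 5345)) = Rational(-4197, 5345)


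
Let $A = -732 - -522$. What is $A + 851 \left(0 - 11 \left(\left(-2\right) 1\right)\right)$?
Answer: $18512$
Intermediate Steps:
$A = -210$ ($A = -732 + 522 = -210$)
$A + 851 \left(0 - 11 \left(\left(-2\right) 1\right)\right) = -210 + 851 \left(0 - 11 \left(\left(-2\right) 1\right)\right) = -210 + 851 \left(0 - -22\right) = -210 + 851 \left(0 + 22\right) = -210 + 851 \cdot 22 = -210 + 18722 = 18512$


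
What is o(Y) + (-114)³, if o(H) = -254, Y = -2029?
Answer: -1481798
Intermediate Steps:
o(Y) + (-114)³ = -254 + (-114)³ = -254 - 1481544 = -1481798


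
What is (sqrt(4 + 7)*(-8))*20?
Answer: -160*sqrt(11) ≈ -530.66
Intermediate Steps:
(sqrt(4 + 7)*(-8))*20 = (sqrt(11)*(-8))*20 = -8*sqrt(11)*20 = -160*sqrt(11)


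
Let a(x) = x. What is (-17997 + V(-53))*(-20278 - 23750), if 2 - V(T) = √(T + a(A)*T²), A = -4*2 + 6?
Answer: 792283860 + 44028*I*√5671 ≈ 7.9228e+8 + 3.3156e+6*I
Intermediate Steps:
A = -2 (A = -8 + 6 = -2)
V(T) = 2 - √(T - 2*T²)
(-17997 + V(-53))*(-20278 - 23750) = (-17997 + (2 - √(-1*(-53)*(-1 + 2*(-53)))))*(-20278 - 23750) = (-17997 + (2 - √(-1*(-53)*(-1 - 106))))*(-44028) = (-17997 + (2 - √(-1*(-53)*(-107))))*(-44028) = (-17997 + (2 - √(-5671)))*(-44028) = (-17997 + (2 - I*√5671))*(-44028) = (-17995 - I*√5671)*(-44028) = 792283860 + 44028*I*√5671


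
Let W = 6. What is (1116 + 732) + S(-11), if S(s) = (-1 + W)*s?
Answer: 1793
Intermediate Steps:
S(s) = 5*s (S(s) = (-1 + 6)*s = 5*s)
(1116 + 732) + S(-11) = (1116 + 732) + 5*(-11) = 1848 - 55 = 1793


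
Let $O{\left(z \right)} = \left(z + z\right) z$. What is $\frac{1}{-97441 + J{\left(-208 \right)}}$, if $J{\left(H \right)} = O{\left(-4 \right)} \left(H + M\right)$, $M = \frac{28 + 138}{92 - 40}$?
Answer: $- \frac{13}{1351933} \approx -9.6159 \cdot 10^{-6}$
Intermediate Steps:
$O{\left(z \right)} = 2 z^{2}$ ($O{\left(z \right)} = 2 z z = 2 z^{2}$)
$M = \frac{83}{26}$ ($M = \frac{166}{52} = 166 \cdot \frac{1}{52} = \frac{83}{26} \approx 3.1923$)
$J{\left(H \right)} = \frac{1328}{13} + 32 H$ ($J{\left(H \right)} = 2 \left(-4\right)^{2} \left(H + \frac{83}{26}\right) = 2 \cdot 16 \left(\frac{83}{26} + H\right) = 32 \left(\frac{83}{26} + H\right) = \frac{1328}{13} + 32 H$)
$\frac{1}{-97441 + J{\left(-208 \right)}} = \frac{1}{-97441 + \left(\frac{1328}{13} + 32 \left(-208\right)\right)} = \frac{1}{-97441 + \left(\frac{1328}{13} - 6656\right)} = \frac{1}{-97441 - \frac{85200}{13}} = \frac{1}{- \frac{1351933}{13}} = - \frac{13}{1351933}$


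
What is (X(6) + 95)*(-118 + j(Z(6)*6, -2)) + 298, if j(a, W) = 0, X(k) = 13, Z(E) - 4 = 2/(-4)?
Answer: -12446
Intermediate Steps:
Z(E) = 7/2 (Z(E) = 4 + 2/(-4) = 4 + 2*(-¼) = 4 - ½ = 7/2)
(X(6) + 95)*(-118 + j(Z(6)*6, -2)) + 298 = (13 + 95)*(-118 + 0) + 298 = 108*(-118) + 298 = -12744 + 298 = -12446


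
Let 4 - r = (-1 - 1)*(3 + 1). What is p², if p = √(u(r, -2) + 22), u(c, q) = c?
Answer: 34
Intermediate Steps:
r = 12 (r = 4 - (-1 - 1)*(3 + 1) = 4 - (-2)*4 = 4 - 1*(-8) = 4 + 8 = 12)
p = √34 (p = √(12 + 22) = √34 ≈ 5.8309)
p² = (√34)² = 34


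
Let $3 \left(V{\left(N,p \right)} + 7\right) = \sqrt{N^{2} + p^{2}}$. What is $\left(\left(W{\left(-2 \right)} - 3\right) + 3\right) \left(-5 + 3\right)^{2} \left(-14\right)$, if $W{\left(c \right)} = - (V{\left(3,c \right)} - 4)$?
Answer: $-616 + \frac{56 \sqrt{13}}{3} \approx -548.7$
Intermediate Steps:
$V{\left(N,p \right)} = -7 + \frac{\sqrt{N^{2} + p^{2}}}{3}$
$W{\left(c \right)} = 11 - \frac{\sqrt{9 + c^{2}}}{3}$ ($W{\left(c \right)} = - (\left(-7 + \frac{\sqrt{3^{2} + c^{2}}}{3}\right) - 4) = - (\left(-7 + \frac{\sqrt{9 + c^{2}}}{3}\right) - 4) = - (-11 + \frac{\sqrt{9 + c^{2}}}{3}) = 11 - \frac{\sqrt{9 + c^{2}}}{3}$)
$\left(\left(W{\left(-2 \right)} - 3\right) + 3\right) \left(-5 + 3\right)^{2} \left(-14\right) = \left(\left(\left(11 - \frac{\sqrt{9 + \left(-2\right)^{2}}}{3}\right) - 3\right) + 3\right) \left(-5 + 3\right)^{2} \left(-14\right) = \left(\left(\left(11 - \frac{\sqrt{9 + 4}}{3}\right) - 3\right) + 3\right) \left(-2\right)^{2} \left(-14\right) = \left(\left(\left(11 - \frac{\sqrt{13}}{3}\right) - 3\right) + 3\right) 4 \left(-14\right) = \left(\left(8 - \frac{\sqrt{13}}{3}\right) + 3\right) 4 \left(-14\right) = \left(11 - \frac{\sqrt{13}}{3}\right) 4 \left(-14\right) = \left(44 - \frac{4 \sqrt{13}}{3}\right) \left(-14\right) = -616 + \frac{56 \sqrt{13}}{3}$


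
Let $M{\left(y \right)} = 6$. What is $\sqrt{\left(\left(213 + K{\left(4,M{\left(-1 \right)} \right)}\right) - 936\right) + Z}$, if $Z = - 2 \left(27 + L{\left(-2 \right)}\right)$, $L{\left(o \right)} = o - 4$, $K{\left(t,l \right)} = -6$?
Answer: $i \sqrt{771} \approx 27.767 i$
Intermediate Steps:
$L{\left(o \right)} = -4 + o$ ($L{\left(o \right)} = o - 4 = -4 + o$)
$Z = -42$ ($Z = - 2 \left(27 - 6\right) = \left(-2\right) 21 = -42$)
$\sqrt{\left(\left(213 + K{\left(4,M{\left(-1 \right)} \right)}\right) - 936\right) + Z} = \sqrt{\left(\left(213 - 6\right) - 936\right) - 42} = \sqrt{\left(207 - 936\right) - 42} = \sqrt{-729 - 42} = \sqrt{-771} = i \sqrt{771}$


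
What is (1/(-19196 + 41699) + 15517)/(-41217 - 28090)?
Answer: -349179052/1559615421 ≈ -0.22389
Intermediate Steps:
(1/(-19196 + 41699) + 15517)/(-41217 - 28090) = (1/22503 + 15517)/(-69307) = (1/22503 + 15517)*(-1/69307) = (349179052/22503)*(-1/69307) = -349179052/1559615421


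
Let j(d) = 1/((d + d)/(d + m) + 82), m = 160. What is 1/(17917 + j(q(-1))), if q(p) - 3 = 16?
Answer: 14716/263666751 ≈ 5.5813e-5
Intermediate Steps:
q(p) = 19 (q(p) = 3 + 16 = 19)
j(d) = 1/(82 + 2*d/(160 + d)) (j(d) = 1/((d + d)/(d + 160) + 82) = 1/((2*d)/(160 + d) + 82) = 1/(2*d/(160 + d) + 82) = 1/(82 + 2*d/(160 + d)))
1/(17917 + j(q(-1))) = 1/(17917 + (160 + 19)/(4*(3280 + 21*19))) = 1/(17917 + (1/4)*179/(3280 + 399)) = 1/(17917 + (1/4)*179/3679) = 1/(17917 + (1/4)*(1/3679)*179) = 1/(17917 + 179/14716) = 1/(263666751/14716) = 14716/263666751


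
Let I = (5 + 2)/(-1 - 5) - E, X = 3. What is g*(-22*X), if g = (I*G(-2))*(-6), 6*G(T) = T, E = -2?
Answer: -110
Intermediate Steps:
G(T) = T/6
I = ⅚ (I = (5 + 2)/(-1 - 5) - 1*(-2) = 7/(-6) + 2 = 7*(-⅙) + 2 = -7/6 + 2 = ⅚ ≈ 0.83333)
g = 5/3 (g = (5*((⅙)*(-2))/6)*(-6) = ((⅚)*(-⅓))*(-6) = -5/18*(-6) = 5/3 ≈ 1.6667)
g*(-22*X) = 5*(-22*3)/3 = (5/3)*(-66) = -110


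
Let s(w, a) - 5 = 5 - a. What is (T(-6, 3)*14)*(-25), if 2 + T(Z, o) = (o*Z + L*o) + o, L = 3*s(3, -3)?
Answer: -35000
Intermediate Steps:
s(w, a) = 10 - a (s(w, a) = 5 + (5 - a) = 10 - a)
L = 39 (L = 3*(10 - 1*(-3)) = 3*(10 + 3) = 3*13 = 39)
T(Z, o) = -2 + 40*o + Z*o (T(Z, o) = -2 + ((o*Z + 39*o) + o) = -2 + ((Z*o + 39*o) + o) = -2 + ((39*o + Z*o) + o) = -2 + (40*o + Z*o) = -2 + 40*o + Z*o)
(T(-6, 3)*14)*(-25) = ((-2 + 40*3 - 6*3)*14)*(-25) = ((-2 + 120 - 18)*14)*(-25) = (100*14)*(-25) = 1400*(-25) = -35000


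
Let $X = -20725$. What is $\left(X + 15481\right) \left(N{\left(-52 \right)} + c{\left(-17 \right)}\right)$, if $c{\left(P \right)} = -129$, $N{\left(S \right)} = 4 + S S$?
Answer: $-13524276$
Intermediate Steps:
$N{\left(S \right)} = 4 + S^{2}$
$\left(X + 15481\right) \left(N{\left(-52 \right)} + c{\left(-17 \right)}\right) = \left(-20725 + 15481\right) \left(\left(4 + \left(-52\right)^{2}\right) - 129\right) = - 5244 \left(\left(4 + 2704\right) - 129\right) = - 5244 \left(2708 - 129\right) = \left(-5244\right) 2579 = -13524276$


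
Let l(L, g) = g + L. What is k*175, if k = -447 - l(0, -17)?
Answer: -75250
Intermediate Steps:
l(L, g) = L + g
k = -430 (k = -447 - (0 - 17) = -447 - 1*(-17) = -447 + 17 = -430)
k*175 = -430*175 = -75250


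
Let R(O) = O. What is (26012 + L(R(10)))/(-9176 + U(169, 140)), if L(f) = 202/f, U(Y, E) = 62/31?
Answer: -43387/15290 ≈ -2.8376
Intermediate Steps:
U(Y, E) = 2 (U(Y, E) = 62*(1/31) = 2)
(26012 + L(R(10)))/(-9176 + U(169, 140)) = (26012 + 202/10)/(-9176 + 2) = (26012 + 202*(⅒))/(-9174) = (26012 + 101/5)*(-1/9174) = (130161/5)*(-1/9174) = -43387/15290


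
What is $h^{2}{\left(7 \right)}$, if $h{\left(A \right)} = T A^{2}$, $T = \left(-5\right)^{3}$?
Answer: $37515625$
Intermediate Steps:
$T = -125$
$h{\left(A \right)} = - 125 A^{2}$
$h^{2}{\left(7 \right)} = \left(- 125 \cdot 7^{2}\right)^{2} = \left(\left(-125\right) 49\right)^{2} = \left(-6125\right)^{2} = 37515625$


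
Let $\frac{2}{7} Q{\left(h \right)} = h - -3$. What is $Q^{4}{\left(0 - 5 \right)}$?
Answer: $2401$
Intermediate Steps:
$Q{\left(h \right)} = \frac{21}{2} + \frac{7 h}{2}$ ($Q{\left(h \right)} = \frac{7 \left(h - -3\right)}{2} = \frac{7 \left(h + 3\right)}{2} = \frac{7 \left(3 + h\right)}{2} = \frac{21}{2} + \frac{7 h}{2}$)
$Q^{4}{\left(0 - 5 \right)} = \left(\frac{21}{2} + \frac{7 \left(0 - 5\right)}{2}\right)^{4} = \left(\frac{21}{2} + \frac{7}{2} \left(-5\right)\right)^{4} = \left(\frac{21}{2} - \frac{35}{2}\right)^{4} = \left(-7\right)^{4} = 2401$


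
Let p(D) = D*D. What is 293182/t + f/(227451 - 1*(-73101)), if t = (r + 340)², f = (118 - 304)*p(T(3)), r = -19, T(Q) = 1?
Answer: 14682878473/5161529772 ≈ 2.8447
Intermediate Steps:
p(D) = D²
f = -186 (f = (118 - 304)*1² = -186*1 = -186)
t = 103041 (t = (-19 + 340)² = 321² = 103041)
293182/t + f/(227451 - 1*(-73101)) = 293182/103041 - 186/(227451 - 1*(-73101)) = 293182*(1/103041) - 186/(227451 + 73101) = 293182/103041 - 186/300552 = 293182/103041 - 186*1/300552 = 293182/103041 - 31/50092 = 14682878473/5161529772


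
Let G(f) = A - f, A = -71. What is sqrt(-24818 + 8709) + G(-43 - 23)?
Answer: -5 + I*sqrt(16109) ≈ -5.0 + 126.92*I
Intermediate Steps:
G(f) = -71 - f
sqrt(-24818 + 8709) + G(-43 - 23) = sqrt(-24818 + 8709) + (-71 - (-43 - 23)) = sqrt(-16109) + (-71 - 1*(-66)) = I*sqrt(16109) + (-71 + 66) = I*sqrt(16109) - 5 = -5 + I*sqrt(16109)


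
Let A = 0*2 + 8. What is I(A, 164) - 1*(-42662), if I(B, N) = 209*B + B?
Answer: 44342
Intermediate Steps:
A = 8 (A = 0 + 8 = 8)
I(B, N) = 210*B
I(A, 164) - 1*(-42662) = 210*8 - 1*(-42662) = 1680 + 42662 = 44342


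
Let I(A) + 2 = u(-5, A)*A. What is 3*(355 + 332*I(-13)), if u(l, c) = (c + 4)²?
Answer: -1049715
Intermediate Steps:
u(l, c) = (4 + c)²
I(A) = -2 + A*(4 + A)² (I(A) = -2 + (4 + A)²*A = -2 + A*(4 + A)²)
3*(355 + 332*I(-13)) = 3*(355 + 332*(-2 - 13*(4 - 13)²)) = 3*(355 + 332*(-2 - 13*(-9)²)) = 3*(355 + 332*(-2 - 13*81)) = 3*(355 + 332*(-2 - 1053)) = 3*(355 + 332*(-1055)) = 3*(355 - 350260) = 3*(-349905) = -1049715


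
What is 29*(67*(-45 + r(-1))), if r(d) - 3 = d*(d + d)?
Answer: -77720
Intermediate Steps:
r(d) = 3 + 2*d**2 (r(d) = 3 + d*(d + d) = 3 + d*(2*d) = 3 + 2*d**2)
29*(67*(-45 + r(-1))) = 29*(67*(-45 + (3 + 2*(-1)**2))) = 29*(67*(-45 + (3 + 2*1))) = 29*(67*(-45 + (3 + 2))) = 29*(67*(-45 + 5)) = 29*(67*(-40)) = 29*(-2680) = -77720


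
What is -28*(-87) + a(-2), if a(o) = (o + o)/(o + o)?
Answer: 2437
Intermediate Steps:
a(o) = 1 (a(o) = (2*o)/((2*o)) = (2*o)*(1/(2*o)) = 1)
-28*(-87) + a(-2) = -28*(-87) + 1 = 2436 + 1 = 2437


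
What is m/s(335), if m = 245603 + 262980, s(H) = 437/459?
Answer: 233439597/437 ≈ 5.3419e+5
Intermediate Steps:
s(H) = 437/459 (s(H) = 437*(1/459) = 437/459)
m = 508583
m/s(335) = 508583/(437/459) = 508583*(459/437) = 233439597/437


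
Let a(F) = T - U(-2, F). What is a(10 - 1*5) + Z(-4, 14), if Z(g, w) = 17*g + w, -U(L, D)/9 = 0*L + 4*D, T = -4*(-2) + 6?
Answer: 140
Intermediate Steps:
T = 14 (T = 8 + 6 = 14)
U(L, D) = -36*D (U(L, D) = -9*(0*L + 4*D) = -9*(0 + 4*D) = -36*D)
Z(g, w) = w + 17*g
a(F) = 14 + 36*F (a(F) = 14 - (-36)*F = 14 + 36*F)
a(10 - 1*5) + Z(-4, 14) = (14 + 36*(10 - 1*5)) + (14 + 17*(-4)) = (14 + 36*(10 - 5)) + (14 - 68) = (14 + 36*5) - 54 = (14 + 180) - 54 = 194 - 54 = 140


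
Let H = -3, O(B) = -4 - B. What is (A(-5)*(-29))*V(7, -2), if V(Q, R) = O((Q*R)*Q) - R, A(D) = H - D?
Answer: -5568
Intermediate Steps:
A(D) = -3 - D
V(Q, R) = -4 - R - R*Q² (V(Q, R) = (-4 - Q*R*Q) - R = (-4 - R*Q²) - R = -4 - R - R*Q²)
(A(-5)*(-29))*V(7, -2) = ((-3 - 1*(-5))*(-29))*(-4 - 1*(-2) - 1*(-2)*7²) = ((-3 + 5)*(-29))*(-4 + 2 - 1*(-2)*49) = (2*(-29))*(-4 + 2 + 98) = -58*96 = -5568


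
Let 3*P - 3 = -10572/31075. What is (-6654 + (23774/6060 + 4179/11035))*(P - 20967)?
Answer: 128193948662349643/919491375 ≈ 1.3942e+8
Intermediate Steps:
P = 27551/31075 (P = 1 + (-10572/31075)/3 = 1 + (-10572*1/31075)/3 = 1 + (⅓)*(-10572/31075) = 1 - 3524/31075 = 27551/31075 ≈ 0.88660)
(-6654 + (23774/6060 + 4179/11035))*(P - 20967) = (-6654 + (23774/6060 + 4179/11035))*(27551/31075 - 20967) = (-6654 + (23774*(1/6060) + 4179*(1/11035)))*(-651521974/31075) = (-6654 + (11887/3030 + 4179/11035))*(-651521974/31075) = (-6654 + 28767083/6687210)*(-651521974/31075) = -44467928257/6687210*(-651521974/31075) = 128193948662349643/919491375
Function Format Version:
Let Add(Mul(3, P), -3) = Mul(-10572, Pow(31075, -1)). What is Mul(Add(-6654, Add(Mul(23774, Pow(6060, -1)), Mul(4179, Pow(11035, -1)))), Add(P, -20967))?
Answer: Rational(128193948662349643, 919491375) ≈ 1.3942e+8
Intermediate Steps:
P = Rational(27551, 31075) (P = Add(1, Mul(Rational(1, 3), Mul(-10572, Pow(31075, -1)))) = Add(1, Mul(Rational(1, 3), Mul(-10572, Rational(1, 31075)))) = Add(1, Mul(Rational(1, 3), Rational(-10572, 31075))) = Add(1, Rational(-3524, 31075)) = Rational(27551, 31075) ≈ 0.88660)
Mul(Add(-6654, Add(Mul(23774, Pow(6060, -1)), Mul(4179, Pow(11035, -1)))), Add(P, -20967)) = Mul(Add(-6654, Add(Mul(23774, Pow(6060, -1)), Mul(4179, Pow(11035, -1)))), Add(Rational(27551, 31075), -20967)) = Mul(Add(-6654, Add(Mul(23774, Rational(1, 6060)), Mul(4179, Rational(1, 11035)))), Rational(-651521974, 31075)) = Mul(Add(-6654, Add(Rational(11887, 3030), Rational(4179, 11035))), Rational(-651521974, 31075)) = Mul(Add(-6654, Rational(28767083, 6687210)), Rational(-651521974, 31075)) = Mul(Rational(-44467928257, 6687210), Rational(-651521974, 31075)) = Rational(128193948662349643, 919491375)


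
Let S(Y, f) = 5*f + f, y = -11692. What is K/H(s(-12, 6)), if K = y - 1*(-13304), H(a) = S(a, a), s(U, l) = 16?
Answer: 403/24 ≈ 16.792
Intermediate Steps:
S(Y, f) = 6*f
H(a) = 6*a
K = 1612 (K = -11692 - 1*(-13304) = -11692 + 13304 = 1612)
K/H(s(-12, 6)) = 1612/((6*16)) = 1612/96 = 1612*(1/96) = 403/24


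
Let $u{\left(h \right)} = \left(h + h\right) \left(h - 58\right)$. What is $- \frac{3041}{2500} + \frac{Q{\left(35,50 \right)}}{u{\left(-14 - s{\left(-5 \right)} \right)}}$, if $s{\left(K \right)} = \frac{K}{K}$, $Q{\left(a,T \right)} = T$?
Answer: $- \frac{653479}{547500} \approx -1.1936$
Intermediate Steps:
$s{\left(K \right)} = 1$
$u{\left(h \right)} = 2 h \left(-58 + h\right)$
$- \frac{3041}{2500} + \frac{Q{\left(35,50 \right)}}{u{\left(-14 - s{\left(-5 \right)} \right)}} = - \frac{3041}{2500} + \frac{50}{2 \left(-14 - 1\right) \left(-58 - 15\right)} = \left(-3041\right) \frac{1}{2500} + \frac{50}{2 \left(-14 - 1\right) \left(-58 - 15\right)} = - \frac{3041}{2500} + \frac{50}{2 \left(-15\right) \left(-58 - 15\right)} = - \frac{3041}{2500} + \frac{50}{2 \left(-15\right) \left(-73\right)} = - \frac{3041}{2500} + \frac{50}{2190} = - \frac{3041}{2500} + 50 \cdot \frac{1}{2190} = - \frac{3041}{2500} + \frac{5}{219} = - \frac{653479}{547500}$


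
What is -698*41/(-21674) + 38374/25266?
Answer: 388695116/136903821 ≈ 2.8392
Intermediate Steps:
-698*41/(-21674) + 38374/25266 = -28618*(-1/21674) + 38374*(1/25266) = 14309/10837 + 19187/12633 = 388695116/136903821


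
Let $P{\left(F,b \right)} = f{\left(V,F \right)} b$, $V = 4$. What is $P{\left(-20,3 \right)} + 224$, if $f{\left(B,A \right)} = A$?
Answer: $164$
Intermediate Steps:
$P{\left(F,b \right)} = F b$
$P{\left(-20,3 \right)} + 224 = \left(-20\right) 3 + 224 = -60 + 224 = 164$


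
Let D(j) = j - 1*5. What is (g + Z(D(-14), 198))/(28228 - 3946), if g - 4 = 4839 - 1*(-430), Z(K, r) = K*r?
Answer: 1511/24282 ≈ 0.062227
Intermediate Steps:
D(j) = -5 + j (D(j) = j - 5 = -5 + j)
g = 5273 (g = 4 + (4839 - 1*(-430)) = 4 + (4839 + 430) = 4 + 5269 = 5273)
(g + Z(D(-14), 198))/(28228 - 3946) = (5273 + (-5 - 14)*198)/(28228 - 3946) = (5273 - 19*198)/24282 = (5273 - 3762)*(1/24282) = 1511*(1/24282) = 1511/24282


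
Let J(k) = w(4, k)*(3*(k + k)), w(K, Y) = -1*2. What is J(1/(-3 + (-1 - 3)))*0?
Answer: 0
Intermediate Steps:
w(K, Y) = -2
J(k) = -12*k (J(k) = -6*(k + k) = -6*2*k = -12*k)
J(1/(-3 + (-1 - 3)))*0 = -12/(-3 + (-1 - 3))*0 = -12/(-3 - 4)*0 = -12/(-7)*0 = -12*(-⅐)*0 = (12/7)*0 = 0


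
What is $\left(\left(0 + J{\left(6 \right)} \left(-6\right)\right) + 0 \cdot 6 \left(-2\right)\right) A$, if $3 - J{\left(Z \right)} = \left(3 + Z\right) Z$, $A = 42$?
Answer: $12852$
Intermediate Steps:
$J{\left(Z \right)} = 3 - Z \left(3 + Z\right)$ ($J{\left(Z \right)} = 3 - \left(3 + Z\right) Z = 3 - Z \left(3 + Z\right)$)
$\left(\left(0 + J{\left(6 \right)} \left(-6\right)\right) + 0 \cdot 6 \left(-2\right)\right) A = \left(\left(0 + \left(3 - 6^{2} - 18\right) \left(-6\right)\right) + 0 \cdot 6 \left(-2\right)\right) 42 = \left(\left(0 + \left(3 - 36 - 18\right) \left(-6\right)\right) + 0 \left(-2\right)\right) 42 = \left(\left(0 + \left(3 - 36 - 18\right) \left(-6\right)\right) + 0\right) 42 = \left(\left(0 - -306\right) + 0\right) 42 = \left(\left(0 + 306\right) + 0\right) 42 = \left(306 + 0\right) 42 = 306 \cdot 42 = 12852$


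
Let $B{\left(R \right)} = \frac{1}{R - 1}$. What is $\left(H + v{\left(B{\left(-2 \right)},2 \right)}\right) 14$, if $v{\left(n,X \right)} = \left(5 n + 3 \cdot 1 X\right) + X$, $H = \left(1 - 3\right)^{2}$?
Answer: $\frac{434}{3} \approx 144.67$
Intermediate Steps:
$B{\left(R \right)} = \frac{1}{-1 + R}$
$H = 4$ ($H = \left(-2\right)^{2} = 4$)
$v{\left(n,X \right)} = 4 X + 5 n$ ($v{\left(n,X \right)} = \left(5 n + 3 X\right) + X = \left(3 X + 5 n\right) + X = 4 X + 5 n$)
$\left(H + v{\left(B{\left(-2 \right)},2 \right)}\right) 14 = \left(4 + \left(4 \cdot 2 + \frac{5}{-1 - 2}\right)\right) 14 = \left(4 + \left(8 + \frac{5}{-3}\right)\right) 14 = \left(4 + \left(8 + 5 \left(- \frac{1}{3}\right)\right)\right) 14 = \left(4 + \left(8 - \frac{5}{3}\right)\right) 14 = \left(4 + \frac{19}{3}\right) 14 = \frac{31}{3} \cdot 14 = \frac{434}{3}$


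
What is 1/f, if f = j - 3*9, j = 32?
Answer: 1/5 ≈ 0.20000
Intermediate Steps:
f = 5 (f = 32 - 3*9 = 32 - 27 = 5)
1/f = 1/5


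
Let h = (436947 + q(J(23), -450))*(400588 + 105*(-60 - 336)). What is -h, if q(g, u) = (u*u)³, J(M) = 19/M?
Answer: -2981118289656867468576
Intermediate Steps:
q(g, u) = u⁶ (q(g, u) = (u²)³ = u⁶)
h = 2981118289656867468576 (h = (436947 + (-450)⁶)*(400588 + 105*(-60 - 336)) = (436947 + 8303765625000000)*(400588 + 105*(-396)) = 8303765625436947*(400588 - 41580) = 8303765625436947*359008 = 2981118289656867468576)
-h = -1*2981118289656867468576 = -2981118289656867468576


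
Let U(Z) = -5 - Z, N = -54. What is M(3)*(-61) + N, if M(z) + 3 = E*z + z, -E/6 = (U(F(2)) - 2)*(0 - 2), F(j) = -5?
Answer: 4338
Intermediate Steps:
E = -24 (E = -6*((-5 - 1*(-5)) - 2)*(0 - 2) = -6*((-5 + 5) - 2)*(-2) = -6*(0 - 2)*(-2) = -(-12)*(-2) = -6*4 = -24)
M(z) = -3 - 23*z (M(z) = -3 + (-24*z + z) = -3 - 23*z)
M(3)*(-61) + N = (-3 - 23*3)*(-61) - 54 = (-3 - 69)*(-61) - 54 = -72*(-61) - 54 = 4392 - 54 = 4338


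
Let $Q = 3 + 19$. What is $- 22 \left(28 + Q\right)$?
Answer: $-1100$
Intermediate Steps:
$Q = 22$
$- 22 \left(28 + Q\right) = - 22 \left(28 + 22\right) = \left(-22\right) 50 = -1100$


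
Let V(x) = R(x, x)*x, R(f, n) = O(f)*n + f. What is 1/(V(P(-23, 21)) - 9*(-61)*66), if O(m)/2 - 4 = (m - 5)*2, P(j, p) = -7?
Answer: 1/34323 ≈ 2.9135e-5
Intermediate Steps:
O(m) = -12 + 4*m (O(m) = 8 + 2*((m - 5)*2) = 8 + 2*((-5 + m)*2) = 8 + 2*(-10 + 2*m) = 8 + (-20 + 4*m) = -12 + 4*m)
R(f, n) = f + n*(-12 + 4*f) (R(f, n) = (-12 + 4*f)*n + f = n*(-12 + 4*f) + f = f + n*(-12 + 4*f))
V(x) = x*(x + 4*x*(-3 + x)) (V(x) = (x + 4*x*(-3 + x))*x = x*(x + 4*x*(-3 + x)))
1/(V(P(-23, 21)) - 9*(-61)*66) = 1/((-7)²*(-11 + 4*(-7)) - 9*(-61)*66) = 1/(49*(-11 - 28) + 549*66) = 1/(49*(-39) + 36234) = 1/(-1911 + 36234) = 1/34323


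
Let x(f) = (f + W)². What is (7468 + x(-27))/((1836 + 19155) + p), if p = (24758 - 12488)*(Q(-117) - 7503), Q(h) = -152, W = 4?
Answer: -7997/93905859 ≈ -8.5160e-5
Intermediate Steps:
p = -93926850 (p = (24758 - 12488)*(-152 - 7503) = 12270*(-7655) = -93926850)
x(f) = (4 + f)² (x(f) = (f + 4)² = (4 + f)²)
(7468 + x(-27))/((1836 + 19155) + p) = (7468 + (4 - 27)²)/((1836 + 19155) - 93926850) = (7468 + (-23)²)/(20991 - 93926850) = (7468 + 529)/(-93905859) = 7997*(-1/93905859) = -7997/93905859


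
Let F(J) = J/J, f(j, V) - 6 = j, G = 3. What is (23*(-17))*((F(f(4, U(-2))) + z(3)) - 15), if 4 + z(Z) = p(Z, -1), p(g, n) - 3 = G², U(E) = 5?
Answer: 2346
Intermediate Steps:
f(j, V) = 6 + j
p(g, n) = 12 (p(g, n) = 3 + 3² = 3 + 9 = 12)
F(J) = 1
z(Z) = 8 (z(Z) = -4 + 12 = 8)
(23*(-17))*((F(f(4, U(-2))) + z(3)) - 15) = (23*(-17))*((1 + 8) - 15) = -391*(9 - 15) = -391*(-6) = 2346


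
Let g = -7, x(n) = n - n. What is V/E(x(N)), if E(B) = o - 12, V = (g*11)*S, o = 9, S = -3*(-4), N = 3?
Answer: 308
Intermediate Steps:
x(n) = 0
S = 12
V = -924 (V = -7*11*12 = -77*12 = -924)
E(B) = -3 (E(B) = 9 - 12 = -3)
V/E(x(N)) = -924/(-3) = -924*(-⅓) = 308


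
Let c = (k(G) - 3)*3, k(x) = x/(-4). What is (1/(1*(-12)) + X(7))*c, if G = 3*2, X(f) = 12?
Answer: -1287/8 ≈ -160.88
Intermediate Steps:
G = 6
k(x) = -x/4 (k(x) = x*(-¼) = -x/4)
c = -27/2 (c = (-¼*6 - 3)*3 = (-3/2 - 3)*3 = -9/2*3 = -27/2 ≈ -13.500)
(1/(1*(-12)) + X(7))*c = (1/(1*(-12)) + 12)*(-27/2) = (1/(-12) + 12)*(-27/2) = (-1/12 + 12)*(-27/2) = (143/12)*(-27/2) = -1287/8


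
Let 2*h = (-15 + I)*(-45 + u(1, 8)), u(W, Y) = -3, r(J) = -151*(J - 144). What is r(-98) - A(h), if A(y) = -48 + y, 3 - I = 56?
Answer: 34958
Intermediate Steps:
I = -53 (I = 3 - 1*56 = 3 - 56 = -53)
r(J) = 21744 - 151*J (r(J) = -151*(-144 + J) = 21744 - 151*J)
h = 1632 (h = ((-15 - 53)*(-45 - 3))/2 = (-68*(-48))/2 = (½)*3264 = 1632)
r(-98) - A(h) = (21744 - 151*(-98)) - (-48 + 1632) = (21744 + 14798) - 1*1584 = 36542 - 1584 = 34958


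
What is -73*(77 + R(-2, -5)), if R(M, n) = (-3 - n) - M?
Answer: -5913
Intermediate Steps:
R(M, n) = -3 - M - n
-73*(77 + R(-2, -5)) = -73*(77 + (-3 - 1*(-2) - 1*(-5))) = -73*(77 + (-3 + 2 + 5)) = -73*(77 + 4) = -73*81 = -5913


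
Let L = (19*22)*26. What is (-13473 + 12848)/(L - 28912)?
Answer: 625/18044 ≈ 0.034638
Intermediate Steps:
L = 10868 (L = 418*26 = 10868)
(-13473 + 12848)/(L - 28912) = (-13473 + 12848)/(10868 - 28912) = -625/(-18044) = -625*(-1/18044) = 625/18044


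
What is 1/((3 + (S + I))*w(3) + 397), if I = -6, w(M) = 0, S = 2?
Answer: 1/397 ≈ 0.0025189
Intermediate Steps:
1/((3 + (S + I))*w(3) + 397) = 1/((3 + (2 - 6))*0 + 397) = 1/((3 - 4)*0 + 397) = 1/(-1*0 + 397) = 1/(0 + 397) = 1/397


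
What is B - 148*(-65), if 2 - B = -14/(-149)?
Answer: 1433664/149 ≈ 9621.9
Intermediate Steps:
B = 284/149 (B = 2 - (-14)/(-149) = 2 - (-14)*(-1)/149 = 2 - 1*14/149 = 2 - 14/149 = 284/149 ≈ 1.9060)
B - 148*(-65) = 284/149 - 148*(-65) = 284/149 + 9620 = 1433664/149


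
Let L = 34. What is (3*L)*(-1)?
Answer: -102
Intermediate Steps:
(3*L)*(-1) = (3*34)*(-1) = 102*(-1) = -102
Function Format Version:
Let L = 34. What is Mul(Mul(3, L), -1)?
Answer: -102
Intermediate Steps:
Mul(Mul(3, L), -1) = Mul(Mul(3, 34), -1) = Mul(102, -1) = -102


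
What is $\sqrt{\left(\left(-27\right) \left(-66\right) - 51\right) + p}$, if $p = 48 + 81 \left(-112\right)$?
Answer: $i \sqrt{7293} \approx 85.399 i$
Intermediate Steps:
$p = -9024$ ($p = 48 - 9072 = -9024$)
$\sqrt{\left(\left(-27\right) \left(-66\right) - 51\right) + p} = \sqrt{\left(\left(-27\right) \left(-66\right) - 51\right) - 9024} = \sqrt{\left(1782 - 51\right) - 9024} = \sqrt{1731 - 9024} = \sqrt{-7293} = i \sqrt{7293}$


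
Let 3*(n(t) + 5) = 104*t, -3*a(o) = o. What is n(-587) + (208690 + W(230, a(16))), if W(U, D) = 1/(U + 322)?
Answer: 34653763/184 ≈ 1.8834e+5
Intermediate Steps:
a(o) = -o/3
W(U, D) = 1/(322 + U)
n(t) = -5 + 104*t/3 (n(t) = -5 + (104*t)/3 = -5 + 104*t/3)
n(-587) + (208690 + W(230, a(16))) = (-5 + (104/3)*(-587)) + (208690 + 1/(322 + 230)) = (-5 - 61048/3) + (208690 + 1/552) = -61063/3 + (208690 + 1/552) = -61063/3 + 115196881/552 = 34653763/184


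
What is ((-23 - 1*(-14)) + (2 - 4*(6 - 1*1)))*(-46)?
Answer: 1242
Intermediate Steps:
((-23 - 1*(-14)) + (2 - 4*(6 - 1*1)))*(-46) = ((-23 + 14) + (2 - 4*(6 - 1)))*(-46) = (-9 + (2 - 4*5))*(-46) = (-9 + (2 - 20))*(-46) = (-9 - 18)*(-46) = -27*(-46) = 1242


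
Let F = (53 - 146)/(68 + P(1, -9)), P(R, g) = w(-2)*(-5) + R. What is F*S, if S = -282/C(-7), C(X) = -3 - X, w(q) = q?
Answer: 13113/158 ≈ 82.994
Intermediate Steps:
P(R, g) = 10 + R (P(R, g) = -2*(-5) + R = 10 + R)
F = -93/79 (F = (53 - 146)/(68 + (10 + 1)) = -93/(68 + 11) = -93/79 ≈ -1.1772)
S = -141/2 (S = -282/(-3 - 1*(-7)) = -282/(-3 + 7) = -282/4 = -282*1/4 = -141/2 ≈ -70.500)
F*S = -93/79*(-141/2) = 13113/158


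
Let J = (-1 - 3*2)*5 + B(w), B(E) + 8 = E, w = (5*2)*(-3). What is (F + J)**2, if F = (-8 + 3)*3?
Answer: 7744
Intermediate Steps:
w = -30 (w = 10*(-3) = -30)
B(E) = -8 + E
F = -15 (F = -5*3 = -15)
J = -73 (J = (-1 - 3*2)*5 + (-8 - 30) = (-1 - 6)*5 - 38 = -7*5 - 38 = -35 - 38 = -73)
(F + J)**2 = (-15 - 73)**2 = (-88)**2 = 7744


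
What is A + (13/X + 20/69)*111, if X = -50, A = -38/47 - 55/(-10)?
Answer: 216346/27025 ≈ 8.0054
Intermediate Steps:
A = 441/94 (A = -38*1/47 - 55*(-⅒) = -38/47 + 11/2 = 441/94 ≈ 4.6915)
A + (13/X + 20/69)*111 = 441/94 + (13/(-50) + 20/69)*111 = 441/94 + (13*(-1/50) + 20*(1/69))*111 = 441/94 + (-13/50 + 20/69)*111 = 441/94 + (103/3450)*111 = 441/94 + 3811/1150 = 216346/27025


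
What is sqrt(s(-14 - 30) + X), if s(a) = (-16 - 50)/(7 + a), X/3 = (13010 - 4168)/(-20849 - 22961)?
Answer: 3*sqrt(86001373835)/810485 ≈ 1.0855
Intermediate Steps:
X = -13263/21905 (X = 3*((13010 - 4168)/(-20849 - 22961)) = 3*(8842/(-43810)) = 3*(8842*(-1/43810)) = 3*(-4421/21905) = -13263/21905 ≈ -0.60548)
s(a) = -66/(7 + a)
sqrt(s(-14 - 30) + X) = sqrt(-66/(7 + (-14 - 30)) - 13263/21905) = sqrt(-66/(7 - 44) - 13263/21905) = sqrt(-66/(-37) - 13263/21905) = sqrt(-66*(-1/37) - 13263/21905) = sqrt(66/37 - 13263/21905) = sqrt(954999/810485) = 3*sqrt(86001373835)/810485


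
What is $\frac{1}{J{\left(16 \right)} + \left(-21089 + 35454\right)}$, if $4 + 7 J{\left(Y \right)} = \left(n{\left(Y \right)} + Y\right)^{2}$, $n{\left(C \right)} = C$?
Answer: $\frac{7}{101575} \approx 6.8915 \cdot 10^{-5}$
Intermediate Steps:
$J{\left(Y \right)} = - \frac{4}{7} + \frac{4 Y^{2}}{7}$ ($J{\left(Y \right)} = - \frac{4}{7} + \frac{\left(Y + Y\right)^{2}}{7} = - \frac{4}{7} + \frac{\left(2 Y\right)^{2}}{7} = - \frac{4}{7} + \frac{4 Y^{2}}{7}$)
$\frac{1}{J{\left(16 \right)} + \left(-21089 + 35454\right)} = \frac{1}{\left(- \frac{4}{7} + \frac{4 \cdot 16^{2}}{7}\right) + \left(-21089 + 35454\right)} = \frac{1}{\left(- \frac{4}{7} + \frac{4}{7} \cdot 256\right) + 14365} = \frac{1}{\left(- \frac{4}{7} + \frac{1024}{7}\right) + 14365} = \frac{1}{\frac{1020}{7} + 14365} = \frac{1}{\frac{101575}{7}} = \frac{7}{101575}$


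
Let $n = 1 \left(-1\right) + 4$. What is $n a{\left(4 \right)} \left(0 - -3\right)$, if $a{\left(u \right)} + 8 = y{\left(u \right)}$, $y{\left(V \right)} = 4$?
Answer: $-36$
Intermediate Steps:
$n = 3$ ($n = -1 + 4 = 3$)
$a{\left(u \right)} = -4$ ($a{\left(u \right)} = -8 + 4 = -4$)
$n a{\left(4 \right)} \left(0 - -3\right) = 3 \left(-4\right) \left(0 - -3\right) = - 12 \left(0 + 3\right) = \left(-12\right) 3 = -36$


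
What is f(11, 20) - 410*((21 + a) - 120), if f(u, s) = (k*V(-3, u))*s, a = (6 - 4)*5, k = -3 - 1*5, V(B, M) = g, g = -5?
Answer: 37290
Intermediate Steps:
V(B, M) = -5
k = -8 (k = -3 - 5 = -8)
a = 10 (a = 2*5 = 10)
f(u, s) = 40*s (f(u, s) = (-8*(-5))*s = 40*s)
f(11, 20) - 410*((21 + a) - 120) = 40*20 - 410*((21 + 10) - 120) = 800 - 410*(31 - 120) = 800 - 410*(-89) = 800 + 36490 = 37290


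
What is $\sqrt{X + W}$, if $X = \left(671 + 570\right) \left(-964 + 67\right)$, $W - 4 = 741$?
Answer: $4 i \sqrt{69527} \approx 1054.7 i$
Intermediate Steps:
$W = 745$ ($W = 4 + 741 = 745$)
$X = -1113177$ ($X = 1241 \left(-897\right) = -1113177$)
$\sqrt{X + W} = \sqrt{-1113177 + 745} = \sqrt{-1112432} = 4 i \sqrt{69527}$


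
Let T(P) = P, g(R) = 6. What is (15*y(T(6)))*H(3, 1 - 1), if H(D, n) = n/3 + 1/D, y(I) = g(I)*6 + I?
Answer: 210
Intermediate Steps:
y(I) = 36 + I (y(I) = 6*6 + I = 36 + I)
H(D, n) = 1/D + n/3 (H(D, n) = n*(1/3) + 1/D = n/3 + 1/D = 1/D + n/3)
(15*y(T(6)))*H(3, 1 - 1) = (15*(36 + 6))*(1/3 + (1 - 1)/3) = (15*42)*(1/3 + (1/3)*0) = 630*(1/3 + 0) = 630*(1/3) = 210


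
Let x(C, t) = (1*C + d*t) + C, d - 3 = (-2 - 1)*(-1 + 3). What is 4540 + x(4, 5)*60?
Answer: 4120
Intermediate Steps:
d = -3 (d = 3 + (-2 - 1)*(-1 + 3) = 3 - 3*2 = 3 - 6 = -3)
x(C, t) = -3*t + 2*C (x(C, t) = (1*C - 3*t) + C = (C - 3*t) + C = -3*t + 2*C)
4540 + x(4, 5)*60 = 4540 + (-3*5 + 2*4)*60 = 4540 + (-15 + 8)*60 = 4540 - 7*60 = 4540 - 420 = 4120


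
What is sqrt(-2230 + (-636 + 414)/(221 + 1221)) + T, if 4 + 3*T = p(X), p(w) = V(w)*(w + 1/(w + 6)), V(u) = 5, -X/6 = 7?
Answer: -7709/108 + I*sqrt(1159325461)/721 ≈ -71.38 + 47.224*I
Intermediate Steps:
X = -42 (X = -6*7 = -42)
p(w) = 5*w + 5/(6 + w) (p(w) = 5*(w + 1/(w + 6)) = 5*(w + 1/(6 + w)) = 5*w + 5/(6 + w))
T = -7709/108 (T = -4/3 + (5*(1 + (-42)**2 + 6*(-42))/(6 - 42))/3 = -4/3 + (5*(1 + 1764 - 252)/(-36))/3 = -4/3 + (5*(-1/36)*1513)/3 = -4/3 + (1/3)*(-7565/36) = -4/3 - 7565/108 = -7709/108 ≈ -71.380)
sqrt(-2230 + (-636 + 414)/(221 + 1221)) + T = sqrt(-2230 + (-636 + 414)/(221 + 1221)) - 7709/108 = sqrt(-2230 - 222/1442) - 7709/108 = sqrt(-2230 - 222*1/1442) - 7709/108 = sqrt(-2230 - 111/721) - 7709/108 = sqrt(-1607941/721) - 7709/108 = I*sqrt(1159325461)/721 - 7709/108 = -7709/108 + I*sqrt(1159325461)/721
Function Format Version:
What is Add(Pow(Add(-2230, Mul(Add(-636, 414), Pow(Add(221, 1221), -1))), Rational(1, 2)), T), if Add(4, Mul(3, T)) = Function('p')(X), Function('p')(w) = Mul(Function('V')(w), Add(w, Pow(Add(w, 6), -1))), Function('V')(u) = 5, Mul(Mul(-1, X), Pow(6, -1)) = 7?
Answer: Add(Rational(-7709, 108), Mul(Rational(1, 721), I, Pow(1159325461, Rational(1, 2)))) ≈ Add(-71.380, Mul(47.224, I))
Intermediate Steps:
X = -42 (X = Mul(-6, 7) = -42)
Function('p')(w) = Add(Mul(5, w), Mul(5, Pow(Add(6, w), -1))) (Function('p')(w) = Mul(5, Add(w, Pow(Add(w, 6), -1))) = Mul(5, Add(w, Pow(Add(6, w), -1))) = Add(Mul(5, w), Mul(5, Pow(Add(6, w), -1))))
T = Rational(-7709, 108) (T = Add(Rational(-4, 3), Mul(Rational(1, 3), Mul(5, Pow(Add(6, -42), -1), Add(1, Pow(-42, 2), Mul(6, -42))))) = Add(Rational(-4, 3), Mul(Rational(1, 3), Mul(5, Pow(-36, -1), Add(1, 1764, -252)))) = Add(Rational(-4, 3), Mul(Rational(1, 3), Mul(5, Rational(-1, 36), 1513))) = Add(Rational(-4, 3), Mul(Rational(1, 3), Rational(-7565, 36))) = Add(Rational(-4, 3), Rational(-7565, 108)) = Rational(-7709, 108) ≈ -71.380)
Add(Pow(Add(-2230, Mul(Add(-636, 414), Pow(Add(221, 1221), -1))), Rational(1, 2)), T) = Add(Pow(Add(-2230, Mul(Add(-636, 414), Pow(Add(221, 1221), -1))), Rational(1, 2)), Rational(-7709, 108)) = Add(Pow(Add(-2230, Mul(-222, Pow(1442, -1))), Rational(1, 2)), Rational(-7709, 108)) = Add(Pow(Add(-2230, Mul(-222, Rational(1, 1442))), Rational(1, 2)), Rational(-7709, 108)) = Add(Pow(Add(-2230, Rational(-111, 721)), Rational(1, 2)), Rational(-7709, 108)) = Add(Pow(Rational(-1607941, 721), Rational(1, 2)), Rational(-7709, 108)) = Add(Mul(Rational(1, 721), I, Pow(1159325461, Rational(1, 2))), Rational(-7709, 108)) = Add(Rational(-7709, 108), Mul(Rational(1, 721), I, Pow(1159325461, Rational(1, 2))))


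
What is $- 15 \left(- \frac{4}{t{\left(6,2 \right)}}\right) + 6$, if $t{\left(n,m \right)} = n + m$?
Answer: $\frac{27}{2} \approx 13.5$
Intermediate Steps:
$t{\left(n,m \right)} = m + n$
$- 15 \left(- \frac{4}{t{\left(6,2 \right)}}\right) + 6 = - 15 \left(- \frac{4}{2 + 6}\right) + 6 = - 15 \left(- \frac{4}{8}\right) + 6 = - 15 \left(\left(-4\right) \frac{1}{8}\right) + 6 = \left(-15\right) \left(- \frac{1}{2}\right) + 6 = \frac{15}{2} + 6 = \frac{27}{2}$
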